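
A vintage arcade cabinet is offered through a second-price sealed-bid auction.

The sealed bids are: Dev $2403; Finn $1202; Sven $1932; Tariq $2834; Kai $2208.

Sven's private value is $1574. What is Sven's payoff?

Highest bid: Tariq at $2834, so Tariq wins.
Second-highest bid: Dev at $2403 — that is the price the winner pays.
Sven did not win, so Sven pays nothing and receives nothing: payoff $0.

$0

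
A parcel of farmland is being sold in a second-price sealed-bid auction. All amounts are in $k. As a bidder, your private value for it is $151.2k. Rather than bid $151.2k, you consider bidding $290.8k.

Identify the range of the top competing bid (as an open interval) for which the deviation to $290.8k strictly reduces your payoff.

If the competing bid is below $151.2k, both bids win at the same price — no difference.
If it is above $290.8k, both bids lose — no difference.
If it lies strictly between $151.2k and $290.8k, bidding your value loses (payoff 0) while bidding $290.8k wins at a price above your value (payoff negative).
So the deviation strictly hurts on the open interval ($151.2k, $290.8k).

($151.2k, $290.8k)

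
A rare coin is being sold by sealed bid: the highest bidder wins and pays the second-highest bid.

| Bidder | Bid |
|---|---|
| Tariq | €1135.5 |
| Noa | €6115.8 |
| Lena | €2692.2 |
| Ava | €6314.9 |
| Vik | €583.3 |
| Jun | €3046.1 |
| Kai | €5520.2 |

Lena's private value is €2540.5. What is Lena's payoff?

Highest bid: Ava at €6314.9, so Ava wins.
Second-highest bid: Noa at €6115.8 — that is the price the winner pays.
Lena did not win, so Lena pays nothing and receives nothing: payoff €0.

€0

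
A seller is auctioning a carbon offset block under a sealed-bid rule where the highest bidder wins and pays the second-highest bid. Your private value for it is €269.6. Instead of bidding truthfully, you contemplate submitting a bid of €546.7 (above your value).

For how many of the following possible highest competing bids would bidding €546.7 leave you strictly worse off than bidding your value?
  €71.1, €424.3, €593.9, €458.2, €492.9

3

The deviation hurts exactly when the highest competing bid lies strictly between €269.6 and €546.7 — overbidding then wins at a price above your value.
€71.1: below both → same outcome either way.
€424.3: inside the interval → strictly worse (loss €154.7).
€593.9: above both → same outcome either way.
€458.2: inside the interval → strictly worse (loss €188.6).
€492.9: inside the interval → strictly worse (loss €223.3).
Count: 3.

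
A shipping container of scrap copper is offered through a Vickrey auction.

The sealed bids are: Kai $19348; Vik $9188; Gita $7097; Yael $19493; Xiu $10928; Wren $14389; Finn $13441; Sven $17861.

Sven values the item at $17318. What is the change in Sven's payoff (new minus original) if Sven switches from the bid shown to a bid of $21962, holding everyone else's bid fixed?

−$2175

The highest bid among the other bidders is $19493; Sven's bid doesn't change that.
Original bid $17861: Sven is not highest (top rival bid is $19493); payoff $0.
Alternative bid $21962: Sven is highest, pays the top rival bid $19493; payoff $17318 − $19493 = −$2175.
Change in payoff = −$2175 − ($0) = −$2175.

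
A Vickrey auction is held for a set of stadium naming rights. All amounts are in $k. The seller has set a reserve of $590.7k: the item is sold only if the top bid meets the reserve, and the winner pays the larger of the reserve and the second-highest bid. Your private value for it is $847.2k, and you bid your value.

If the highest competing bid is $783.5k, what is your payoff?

Your bid $847.2k is the highest and exceeds the reserve.
Price = max(second-highest bid, reserve) = max($783.5k, $590.7k) = $783.5k.
Payoff = $847.2k − $783.5k = $63.7k.

$63.7k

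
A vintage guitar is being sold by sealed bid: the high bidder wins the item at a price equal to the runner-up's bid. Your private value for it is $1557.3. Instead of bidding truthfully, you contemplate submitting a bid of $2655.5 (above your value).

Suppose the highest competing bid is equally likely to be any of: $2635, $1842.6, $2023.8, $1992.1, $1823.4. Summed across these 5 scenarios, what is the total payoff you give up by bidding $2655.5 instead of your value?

$2530.4

The deviation costs you only when the competing bid falls strictly between $1557.3 and $2655.5; elsewhere both bids give the same outcome.
$2635: truthful payoff $0, deviation payoff −$1077.7 → loss $1077.7.
$1842.6: truthful payoff $0, deviation payoff −$285.3 → loss $285.3.
$2023.8: truthful payoff $0, deviation payoff −$466.5 → loss $466.5.
$1992.1: truthful payoff $0, deviation payoff −$434.8 → loss $434.8.
$1823.4: truthful payoff $0, deviation payoff −$266.1 → loss $266.1.
Total loss = $1077.7 + $285.3 + $466.5 + $434.8 + $266.1 = $2530.4.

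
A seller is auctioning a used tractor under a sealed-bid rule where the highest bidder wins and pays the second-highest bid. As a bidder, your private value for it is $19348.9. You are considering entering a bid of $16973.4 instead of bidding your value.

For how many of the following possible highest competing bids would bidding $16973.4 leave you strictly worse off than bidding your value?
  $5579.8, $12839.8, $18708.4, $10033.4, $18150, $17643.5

The deviation hurts exactly when the highest competing bid lies strictly between $16973.4 and $19348.9 — underbidding then forfeits a profitable win.
$5579.8: below both → same outcome either way.
$12839.8: below both → same outcome either way.
$18708.4: inside the interval → strictly worse (loss $640.5).
$10033.4: below both → same outcome either way.
$18150: inside the interval → strictly worse (loss $1198.9).
$17643.5: inside the interval → strictly worse (loss $1705.4).
Count: 3.

3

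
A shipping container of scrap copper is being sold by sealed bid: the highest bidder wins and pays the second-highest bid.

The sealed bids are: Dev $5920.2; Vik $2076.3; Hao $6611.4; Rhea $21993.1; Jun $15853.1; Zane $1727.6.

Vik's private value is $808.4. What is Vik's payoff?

Highest bid: Rhea at $21993.1, so Rhea wins.
Second-highest bid: Jun at $15853.1 — that is the price the winner pays.
Vik did not win, so Vik pays nothing and receives nothing: payoff $0.

$0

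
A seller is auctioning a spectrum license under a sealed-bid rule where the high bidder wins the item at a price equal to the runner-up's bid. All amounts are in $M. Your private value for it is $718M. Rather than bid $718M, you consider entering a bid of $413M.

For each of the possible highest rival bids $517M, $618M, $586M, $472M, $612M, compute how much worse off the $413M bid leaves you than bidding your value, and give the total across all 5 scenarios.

$785M

The deviation costs you only when the competing bid falls strictly between $413M and $718M; elsewhere both bids give the same outcome.
$517M: truthful payoff $201M, deviation payoff $0M → loss $201M.
$618M: truthful payoff $100M, deviation payoff $0M → loss $100M.
$586M: truthful payoff $132M, deviation payoff $0M → loss $132M.
$472M: truthful payoff $246M, deviation payoff $0M → loss $246M.
$612M: truthful payoff $106M, deviation payoff $0M → loss $106M.
Total loss = $201M + $100M + $132M + $246M + $106M = $785M.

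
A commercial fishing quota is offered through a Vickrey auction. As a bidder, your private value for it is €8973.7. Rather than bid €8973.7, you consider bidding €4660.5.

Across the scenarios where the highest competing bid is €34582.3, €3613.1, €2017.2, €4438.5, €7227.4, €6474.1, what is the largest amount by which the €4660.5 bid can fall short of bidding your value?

€34582.3: same outcome either way → loss €0.
€3613.1: same outcome either way → loss €0.
€2017.2: same outcome either way → loss €0.
€4438.5: same outcome either way → loss €0.
€7227.4: truthful gives €1746.3, deviation gives €0 → loss €1746.3.
€6474.1: truthful gives €2499.6, deviation gives €0 → loss €2499.6.
Maximum loss: €2499.6.

€2499.6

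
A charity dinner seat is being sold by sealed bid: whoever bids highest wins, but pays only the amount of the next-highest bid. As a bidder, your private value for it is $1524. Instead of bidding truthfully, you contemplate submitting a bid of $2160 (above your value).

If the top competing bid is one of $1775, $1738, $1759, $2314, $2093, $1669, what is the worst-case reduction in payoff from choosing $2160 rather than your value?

$1775: truthful gives $0, deviation gives −$251 → loss $251.
$1738: truthful gives $0, deviation gives −$214 → loss $214.
$1759: truthful gives $0, deviation gives −$235 → loss $235.
$2314: same outcome either way → loss $0.
$2093: truthful gives $0, deviation gives −$569 → loss $569.
$1669: truthful gives $0, deviation gives −$145 → loss $145.
Maximum loss: $569.

$569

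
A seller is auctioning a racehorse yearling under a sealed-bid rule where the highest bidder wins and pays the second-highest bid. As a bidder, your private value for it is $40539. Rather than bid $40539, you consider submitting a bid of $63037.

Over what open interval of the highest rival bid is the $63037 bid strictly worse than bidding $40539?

If the competing bid is below $40539, both bids win at the same price — no difference.
If it is above $63037, both bids lose — no difference.
If it lies strictly between $40539 and $63037, bidding your value loses (payoff 0) while bidding $63037 wins at a price above your value (payoff negative).
So the deviation strictly hurts on the open interval ($40539, $63037).

($40539, $63037)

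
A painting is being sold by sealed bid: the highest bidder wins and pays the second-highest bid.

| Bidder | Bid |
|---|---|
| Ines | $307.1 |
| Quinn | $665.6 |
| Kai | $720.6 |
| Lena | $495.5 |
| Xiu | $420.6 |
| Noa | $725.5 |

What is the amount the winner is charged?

Highest bid: Noa at $725.5, so Noa wins.
Second-highest bid: Kai at $720.6 — that is the price the winner pays.

$720.6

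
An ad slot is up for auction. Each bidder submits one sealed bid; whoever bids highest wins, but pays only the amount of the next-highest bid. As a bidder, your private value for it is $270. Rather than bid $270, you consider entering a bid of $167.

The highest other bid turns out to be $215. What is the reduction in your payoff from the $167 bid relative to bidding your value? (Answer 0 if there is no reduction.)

Bidding your value $270: you win (since $270 > $215) and pay $215. Payoff $55.
Bidding $167: you lose. Payoff $0.
The competing bid $215 lies between your shaded bid and your value, so underbidding forfeits an item you could have won at a profitable price.
Loss from deviating = $55 − ($0) = $55.
Because the price is fixed by the runner-up's bid, deviating from your value can only change a good outcome into a bad one — never the reverse.

$55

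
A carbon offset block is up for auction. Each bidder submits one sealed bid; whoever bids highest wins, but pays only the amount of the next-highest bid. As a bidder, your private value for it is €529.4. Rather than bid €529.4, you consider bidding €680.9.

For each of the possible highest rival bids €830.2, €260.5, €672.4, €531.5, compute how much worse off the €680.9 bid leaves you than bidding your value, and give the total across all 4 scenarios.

€145.1

The deviation costs you only when the competing bid falls strictly between €529.4 and €680.9; elsewhere both bids give the same outcome.
€830.2: outcomes coincide → loss €0.
€260.5: outcomes coincide → loss €0.
€672.4: truthful payoff €0, deviation payoff −€143 → loss €143.
€531.5: truthful payoff €0, deviation payoff −€2.1 → loss €2.1.
Total loss = €143 + €2.1 = €145.1.
Because the price is fixed by the runner-up's bid, deviating from your value can only change a good outcome into a bad one — never the reverse.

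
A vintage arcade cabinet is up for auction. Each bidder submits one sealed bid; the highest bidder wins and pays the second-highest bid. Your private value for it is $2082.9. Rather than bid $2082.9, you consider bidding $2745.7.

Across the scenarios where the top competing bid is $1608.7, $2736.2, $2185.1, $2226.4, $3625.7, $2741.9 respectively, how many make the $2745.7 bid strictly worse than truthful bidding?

4

The deviation hurts exactly when the highest competing bid lies strictly between $2082.9 and $2745.7 — overbidding then wins at a price above your value.
$1608.7: below both → same outcome either way.
$2736.2: inside the interval → strictly worse (loss $653.3).
$2185.1: inside the interval → strictly worse (loss $102.2).
$2226.4: inside the interval → strictly worse (loss $143.5).
$3625.7: above both → same outcome either way.
$2741.9: inside the interval → strictly worse (loss $659).
Count: 4.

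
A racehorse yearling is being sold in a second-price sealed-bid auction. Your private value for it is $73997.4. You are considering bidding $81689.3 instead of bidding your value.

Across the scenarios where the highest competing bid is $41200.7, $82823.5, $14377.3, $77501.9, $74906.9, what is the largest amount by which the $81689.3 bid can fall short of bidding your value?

$3504.5

$41200.7: same outcome either way → loss $0.
$82823.5: same outcome either way → loss $0.
$14377.3: same outcome either way → loss $0.
$77501.9: truthful gives $0, deviation gives −$3504.5 → loss $3504.5.
$74906.9: truthful gives $0, deviation gives −$909.5 → loss $909.5.
Maximum loss: $3504.5.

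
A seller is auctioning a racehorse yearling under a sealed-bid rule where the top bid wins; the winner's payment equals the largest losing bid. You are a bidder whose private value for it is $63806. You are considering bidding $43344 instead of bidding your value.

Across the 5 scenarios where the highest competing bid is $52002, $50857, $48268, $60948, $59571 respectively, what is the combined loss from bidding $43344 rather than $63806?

The deviation costs you only when the competing bid falls strictly between $43344 and $63806; elsewhere both bids give the same outcome.
$52002: truthful payoff $11804, deviation payoff $0 → loss $11804.
$50857: truthful payoff $12949, deviation payoff $0 → loss $12949.
$48268: truthful payoff $15538, deviation payoff $0 → loss $15538.
$60948: truthful payoff $2858, deviation payoff $0 → loss $2858.
$59571: truthful payoff $4235, deviation payoff $0 → loss $4235.
Total loss = $11804 + $12949 + $15538 + $2858 + $4235 = $47384.

$47384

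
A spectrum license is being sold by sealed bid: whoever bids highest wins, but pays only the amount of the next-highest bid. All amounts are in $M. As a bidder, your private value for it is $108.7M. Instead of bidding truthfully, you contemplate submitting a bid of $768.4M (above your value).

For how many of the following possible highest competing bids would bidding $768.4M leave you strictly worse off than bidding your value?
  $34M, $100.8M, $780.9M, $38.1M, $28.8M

The deviation hurts exactly when the highest competing bid lies strictly between $108.7M and $768.4M — overbidding then wins at a price above your value.
$34M: below both → same outcome either way.
$100.8M: below both → same outcome either way.
$780.9M: above both → same outcome either way.
$38.1M: below both → same outcome either way.
$28.8M: below both → same outcome either way.
Count: 0.

0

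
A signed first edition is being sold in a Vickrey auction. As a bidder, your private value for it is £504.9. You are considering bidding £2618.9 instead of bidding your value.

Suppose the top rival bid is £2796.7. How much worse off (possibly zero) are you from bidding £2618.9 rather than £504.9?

£0

Bidding your value £504.9: you lose (since £504.9 < £2796.7). Payoff £0.
Bidding £2618.9: you lose. Payoff £0.
Difference = £0 − £0 = £0; both bids lead to the same outcome because the competing bid is above both your value and your alternative bid.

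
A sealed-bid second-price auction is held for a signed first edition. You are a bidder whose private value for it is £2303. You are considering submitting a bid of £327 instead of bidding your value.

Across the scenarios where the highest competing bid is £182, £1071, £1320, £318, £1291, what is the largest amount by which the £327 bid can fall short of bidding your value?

£182: same outcome either way → loss £0.
£1071: truthful gives £1232, deviation gives £0 → loss £1232.
£1320: truthful gives £983, deviation gives £0 → loss £983.
£318: same outcome either way → loss £0.
£1291: truthful gives £1012, deviation gives £0 → loss £1012.
Maximum loss: £1232.

£1232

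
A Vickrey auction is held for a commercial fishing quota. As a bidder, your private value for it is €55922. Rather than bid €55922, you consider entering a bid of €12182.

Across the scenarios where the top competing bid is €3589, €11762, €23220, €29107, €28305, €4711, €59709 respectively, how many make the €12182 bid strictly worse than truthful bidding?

The deviation hurts exactly when the highest competing bid lies strictly between €12182 and €55922 — underbidding then forfeits a profitable win.
€3589: below both → same outcome either way.
€11762: below both → same outcome either way.
€23220: inside the interval → strictly worse (loss €32702).
€29107: inside the interval → strictly worse (loss €26815).
€28305: inside the interval → strictly worse (loss €27617).
€4711: below both → same outcome either way.
€59709: above both → same outcome either way.
Count: 3.

3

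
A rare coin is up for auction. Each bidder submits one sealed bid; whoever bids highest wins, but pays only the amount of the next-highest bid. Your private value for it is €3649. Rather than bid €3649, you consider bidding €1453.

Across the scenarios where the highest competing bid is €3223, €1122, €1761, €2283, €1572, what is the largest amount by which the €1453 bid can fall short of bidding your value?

€2077

€3223: truthful gives €426, deviation gives €0 → loss €426.
€1122: same outcome either way → loss €0.
€1761: truthful gives €1888, deviation gives €0 → loss €1888.
€2283: truthful gives €1366, deviation gives €0 → loss €1366.
€1572: truthful gives €2077, deviation gives €0 → loss €2077.
Maximum loss: €2077.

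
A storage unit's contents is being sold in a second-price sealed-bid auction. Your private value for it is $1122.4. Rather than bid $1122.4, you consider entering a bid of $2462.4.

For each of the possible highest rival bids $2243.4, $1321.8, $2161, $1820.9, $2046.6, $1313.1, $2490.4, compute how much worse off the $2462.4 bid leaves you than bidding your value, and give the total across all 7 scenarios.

The deviation costs you only when the competing bid falls strictly between $1122.4 and $2462.4; elsewhere both bids give the same outcome.
$2243.4: truthful payoff $0, deviation payoff −$1121 → loss $1121.
$1321.8: truthful payoff $0, deviation payoff −$199.4 → loss $199.4.
$2161: truthful payoff $0, deviation payoff −$1038.6 → loss $1038.6.
$1820.9: truthful payoff $0, deviation payoff −$698.5 → loss $698.5.
$2046.6: truthful payoff $0, deviation payoff −$924.2 → loss $924.2.
$1313.1: truthful payoff $0, deviation payoff −$190.7 → loss $190.7.
$2490.4: outcomes coincide → loss $0.
Total loss = $1121 + $199.4 + $1038.6 + $698.5 + $924.2 + $190.7 = $4172.4.
In a second-price auction your bid sets only whether you win, not what you pay, so bidding your true value is weakly dominant.

$4172.4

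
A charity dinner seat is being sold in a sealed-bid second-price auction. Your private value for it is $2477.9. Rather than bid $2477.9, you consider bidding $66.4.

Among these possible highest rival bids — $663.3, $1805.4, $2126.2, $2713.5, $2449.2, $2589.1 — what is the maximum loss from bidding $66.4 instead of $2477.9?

$663.3: truthful gives $1814.6, deviation gives $0 → loss $1814.6.
$1805.4: truthful gives $672.5, deviation gives $0 → loss $672.5.
$2126.2: truthful gives $351.7, deviation gives $0 → loss $351.7.
$2713.5: same outcome either way → loss $0.
$2449.2: truthful gives $28.7, deviation gives $0 → loss $28.7.
$2589.1: same outcome either way → loss $0.
Maximum loss: $1814.6.

$1814.6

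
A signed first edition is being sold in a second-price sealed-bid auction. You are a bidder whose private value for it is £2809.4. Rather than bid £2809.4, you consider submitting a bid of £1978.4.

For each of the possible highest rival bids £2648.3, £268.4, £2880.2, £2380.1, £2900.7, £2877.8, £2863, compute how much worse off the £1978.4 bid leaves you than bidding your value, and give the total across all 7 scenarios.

£590.4

The deviation costs you only when the competing bid falls strictly between £1978.4 and £2809.4; elsewhere both bids give the same outcome.
£2648.3: truthful payoff £161.1, deviation payoff £0 → loss £161.1.
£268.4: outcomes coincide → loss £0.
£2880.2: outcomes coincide → loss £0.
£2380.1: truthful payoff £429.3, deviation payoff £0 → loss £429.3.
£2900.7: outcomes coincide → loss £0.
£2877.8: outcomes coincide → loss £0.
£2863: outcomes coincide → loss £0.
Total loss = £161.1 + £429.3 = £590.4.
In a second-price auction your bid sets only whether you win, not what you pay, so bidding your true value is weakly dominant.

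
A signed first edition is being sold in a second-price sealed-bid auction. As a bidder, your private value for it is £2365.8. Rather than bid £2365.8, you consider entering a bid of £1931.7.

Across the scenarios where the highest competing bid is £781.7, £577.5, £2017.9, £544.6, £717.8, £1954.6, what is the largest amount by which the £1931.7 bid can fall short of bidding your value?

£411.2

£781.7: same outcome either way → loss £0.
£577.5: same outcome either way → loss £0.
£2017.9: truthful gives £347.9, deviation gives £0 → loss £347.9.
£544.6: same outcome either way → loss £0.
£717.8: same outcome either way → loss £0.
£1954.6: truthful gives £411.2, deviation gives £0 → loss £411.2.
Maximum loss: £411.2.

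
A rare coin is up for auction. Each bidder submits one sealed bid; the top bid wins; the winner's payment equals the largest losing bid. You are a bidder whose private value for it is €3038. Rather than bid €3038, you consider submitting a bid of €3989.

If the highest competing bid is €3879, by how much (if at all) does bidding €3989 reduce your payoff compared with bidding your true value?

Bidding your value €3038: you lose (since €3038 < €3879). Payoff €0.
Bidding €3989: you win and pay €3879. Payoff €3038 − €3879 = −€841.
The competing bid €3879 lies between your value and your inflated bid, so overbidding wins an item priced above your value.
Loss from deviating = €0 − (−€841) = €841.
Because the price is fixed by the runner-up's bid, deviating from your value can only change a good outcome into a bad one — never the reverse.

€841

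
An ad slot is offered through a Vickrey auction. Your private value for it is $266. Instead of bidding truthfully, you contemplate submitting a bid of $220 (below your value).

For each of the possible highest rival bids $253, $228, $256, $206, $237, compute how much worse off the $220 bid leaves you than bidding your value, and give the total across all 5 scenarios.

The deviation costs you only when the competing bid falls strictly between $220 and $266; elsewhere both bids give the same outcome.
$253: truthful payoff $13, deviation payoff $0 → loss $13.
$228: truthful payoff $38, deviation payoff $0 → loss $38.
$256: truthful payoff $10, deviation payoff $0 → loss $10.
$206: outcomes coincide → loss $0.
$237: truthful payoff $29, deviation payoff $0 → loss $29.
Total loss = $13 + $38 + $10 + $29 = $90.

$90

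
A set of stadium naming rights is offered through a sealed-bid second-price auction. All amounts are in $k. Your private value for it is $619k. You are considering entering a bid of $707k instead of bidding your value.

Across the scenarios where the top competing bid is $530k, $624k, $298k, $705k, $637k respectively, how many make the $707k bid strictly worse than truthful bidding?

The deviation hurts exactly when the highest competing bid lies strictly between $619k and $707k — overbidding then wins at a price above your value.
$530k: below both → same outcome either way.
$624k: inside the interval → strictly worse (loss $5k).
$298k: below both → same outcome either way.
$705k: inside the interval → strictly worse (loss $86k).
$637k: inside the interval → strictly worse (loss $18k).
Count: 3.

3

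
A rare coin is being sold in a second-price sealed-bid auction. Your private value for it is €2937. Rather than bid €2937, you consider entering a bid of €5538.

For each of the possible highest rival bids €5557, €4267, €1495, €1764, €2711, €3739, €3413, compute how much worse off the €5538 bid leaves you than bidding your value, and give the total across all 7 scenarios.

The deviation costs you only when the competing bid falls strictly between €2937 and €5538; elsewhere both bids give the same outcome.
€5557: outcomes coincide → loss €0.
€4267: truthful payoff €0, deviation payoff −€1330 → loss €1330.
€1495: outcomes coincide → loss €0.
€1764: outcomes coincide → loss €0.
€2711: outcomes coincide → loss €0.
€3739: truthful payoff €0, deviation payoff −€802 → loss €802.
€3413: truthful payoff €0, deviation payoff −€476 → loss €476.
Total loss = €1330 + €802 + €476 = €2608.

€2608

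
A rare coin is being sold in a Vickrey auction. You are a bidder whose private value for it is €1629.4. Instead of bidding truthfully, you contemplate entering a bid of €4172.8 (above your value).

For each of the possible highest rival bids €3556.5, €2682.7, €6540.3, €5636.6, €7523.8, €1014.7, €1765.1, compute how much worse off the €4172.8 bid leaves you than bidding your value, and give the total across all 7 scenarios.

The deviation costs you only when the competing bid falls strictly between €1629.4 and €4172.8; elsewhere both bids give the same outcome.
€3556.5: truthful payoff €0, deviation payoff −€1927.1 → loss €1927.1.
€2682.7: truthful payoff €0, deviation payoff −€1053.3 → loss €1053.3.
€6540.3: outcomes coincide → loss €0.
€5636.6: outcomes coincide → loss €0.
€7523.8: outcomes coincide → loss €0.
€1014.7: outcomes coincide → loss €0.
€1765.1: truthful payoff €0, deviation payoff −€135.7 → loss €135.7.
Total loss = €1927.1 + €1053.3 + €135.7 = €3116.1.

€3116.1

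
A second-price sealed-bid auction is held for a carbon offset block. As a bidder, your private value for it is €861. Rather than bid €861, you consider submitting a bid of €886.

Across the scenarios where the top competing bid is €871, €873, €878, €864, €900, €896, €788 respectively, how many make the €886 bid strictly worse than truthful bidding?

The deviation hurts exactly when the highest competing bid lies strictly between €861 and €886 — overbidding then wins at a price above your value.
€871: inside the interval → strictly worse (loss €10).
€873: inside the interval → strictly worse (loss €12).
€878: inside the interval → strictly worse (loss €17).
€864: inside the interval → strictly worse (loss €3).
€900: above both → same outcome either way.
€896: above both → same outcome either way.
€788: below both → same outcome either way.
Count: 4.

4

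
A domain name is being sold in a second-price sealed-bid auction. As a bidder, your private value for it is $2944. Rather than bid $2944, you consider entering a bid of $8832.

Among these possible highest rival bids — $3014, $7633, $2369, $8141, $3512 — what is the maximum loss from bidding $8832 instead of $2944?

$3014: truthful gives $0, deviation gives −$70 → loss $70.
$7633: truthful gives $0, deviation gives −$4689 → loss $4689.
$2369: same outcome either way → loss $0.
$8141: truthful gives $0, deviation gives −$5197 → loss $5197.
$3512: truthful gives $0, deviation gives −$568 → loss $568.
Maximum loss: $5197.

$5197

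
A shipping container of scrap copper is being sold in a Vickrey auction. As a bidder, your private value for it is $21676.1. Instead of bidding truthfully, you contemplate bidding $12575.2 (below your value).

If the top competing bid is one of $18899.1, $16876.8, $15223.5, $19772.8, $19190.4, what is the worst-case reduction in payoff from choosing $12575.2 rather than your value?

$6452.6

$18899.1: truthful gives $2777, deviation gives $0 → loss $2777.
$16876.8: truthful gives $4799.3, deviation gives $0 → loss $4799.3.
$15223.5: truthful gives $6452.6, deviation gives $0 → loss $6452.6.
$19772.8: truthful gives $1903.3, deviation gives $0 → loss $1903.3.
$19190.4: truthful gives $2485.7, deviation gives $0 → loss $2485.7.
Maximum loss: $6452.6.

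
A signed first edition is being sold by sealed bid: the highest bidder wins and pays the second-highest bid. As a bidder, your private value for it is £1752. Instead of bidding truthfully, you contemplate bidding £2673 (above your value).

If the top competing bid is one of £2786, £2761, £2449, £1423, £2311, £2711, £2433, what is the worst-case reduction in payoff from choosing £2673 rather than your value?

£697

£2786: same outcome either way → loss £0.
£2761: same outcome either way → loss £0.
£2449: truthful gives £0, deviation gives −£697 → loss £697.
£1423: same outcome either way → loss £0.
£2311: truthful gives £0, deviation gives −£559 → loss £559.
£2711: same outcome either way → loss £0.
£2433: truthful gives £0, deviation gives −£681 → loss £681.
Maximum loss: £697.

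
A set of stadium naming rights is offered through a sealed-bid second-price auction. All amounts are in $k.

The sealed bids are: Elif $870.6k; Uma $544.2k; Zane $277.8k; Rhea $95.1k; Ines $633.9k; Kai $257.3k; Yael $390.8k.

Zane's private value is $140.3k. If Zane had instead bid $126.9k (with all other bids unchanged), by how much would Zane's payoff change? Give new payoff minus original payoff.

The highest bid among the other bidders is $870.6k; Zane's bid doesn't change that.
Original bid $277.8k: Zane is not highest (top rival bid is $870.6k); payoff $0k.
Alternative bid $126.9k: Zane is not highest (top rival bid is $870.6k); payoff $0k.
Change in payoff = $0k − ($0k) = $0k.

$0k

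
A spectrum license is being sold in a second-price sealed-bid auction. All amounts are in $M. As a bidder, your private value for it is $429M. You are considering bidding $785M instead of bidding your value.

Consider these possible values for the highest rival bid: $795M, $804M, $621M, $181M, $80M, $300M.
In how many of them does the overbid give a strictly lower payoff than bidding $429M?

The deviation hurts exactly when the highest competing bid lies strictly between $429M and $785M — overbidding then wins at a price above your value.
$795M: above both → same outcome either way.
$804M: above both → same outcome either way.
$621M: inside the interval → strictly worse (loss $192M).
$181M: below both → same outcome either way.
$80M: below both → same outcome either way.
$300M: below both → same outcome either way.
Count: 1.

1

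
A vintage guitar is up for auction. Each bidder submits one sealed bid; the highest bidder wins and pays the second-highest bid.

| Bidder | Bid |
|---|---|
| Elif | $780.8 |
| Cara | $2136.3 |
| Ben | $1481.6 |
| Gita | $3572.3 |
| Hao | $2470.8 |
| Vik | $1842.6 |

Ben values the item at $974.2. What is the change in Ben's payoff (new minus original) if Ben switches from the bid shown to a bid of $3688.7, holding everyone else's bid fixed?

−$2598.1

The highest bid among the other bidders is $3572.3; Ben's bid doesn't change that.
Original bid $1481.6: Ben is not highest (top rival bid is $3572.3); payoff $0.
Alternative bid $3688.7: Ben is highest, pays the top rival bid $3572.3; payoff $974.2 − $3572.3 = −$2598.1.
Change in payoff = −$2598.1 − ($0) = −$2598.1.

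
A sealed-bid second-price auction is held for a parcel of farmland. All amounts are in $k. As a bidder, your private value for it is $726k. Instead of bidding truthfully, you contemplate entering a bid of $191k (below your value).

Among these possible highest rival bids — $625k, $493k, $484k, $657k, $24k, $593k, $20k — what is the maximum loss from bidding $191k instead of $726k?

$625k: truthful gives $101k, deviation gives $0k → loss $101k.
$493k: truthful gives $233k, deviation gives $0k → loss $233k.
$484k: truthful gives $242k, deviation gives $0k → loss $242k.
$657k: truthful gives $69k, deviation gives $0k → loss $69k.
$24k: same outcome either way → loss $0k.
$593k: truthful gives $133k, deviation gives $0k → loss $133k.
$20k: same outcome either way → loss $0k.
Maximum loss: $242k.

$242k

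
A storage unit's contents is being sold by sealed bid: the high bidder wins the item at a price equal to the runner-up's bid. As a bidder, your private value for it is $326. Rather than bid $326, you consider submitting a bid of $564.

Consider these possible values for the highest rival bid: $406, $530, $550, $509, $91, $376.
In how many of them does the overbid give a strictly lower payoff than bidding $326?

The deviation hurts exactly when the highest competing bid lies strictly between $326 and $564 — overbidding then wins at a price above your value.
$406: inside the interval → strictly worse (loss $80).
$530: inside the interval → strictly worse (loss $204).
$550: inside the interval → strictly worse (loss $224).
$509: inside the interval → strictly worse (loss $183).
$91: below both → same outcome either way.
$376: inside the interval → strictly worse (loss $50).
Count: 5.

5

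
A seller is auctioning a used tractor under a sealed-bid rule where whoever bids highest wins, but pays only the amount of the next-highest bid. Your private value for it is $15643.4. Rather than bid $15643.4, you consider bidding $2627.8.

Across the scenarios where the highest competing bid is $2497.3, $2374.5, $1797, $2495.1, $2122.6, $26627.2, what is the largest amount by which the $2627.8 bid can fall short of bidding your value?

$2497.3: same outcome either way → loss $0.
$2374.5: same outcome either way → loss $0.
$1797: same outcome either way → loss $0.
$2495.1: same outcome either way → loss $0.
$2122.6: same outcome either way → loss $0.
$26627.2: same outcome either way → loss $0.
Maximum loss: $0.

$0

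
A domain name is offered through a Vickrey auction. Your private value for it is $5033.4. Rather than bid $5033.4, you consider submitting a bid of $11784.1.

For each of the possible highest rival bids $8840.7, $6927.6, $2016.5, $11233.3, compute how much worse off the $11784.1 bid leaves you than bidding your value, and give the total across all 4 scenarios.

The deviation costs you only when the competing bid falls strictly between $5033.4 and $11784.1; elsewhere both bids give the same outcome.
$8840.7: truthful payoff $0, deviation payoff −$3807.3 → loss $3807.3.
$6927.6: truthful payoff $0, deviation payoff −$1894.2 → loss $1894.2.
$2016.5: outcomes coincide → loss $0.
$11233.3: truthful payoff $0, deviation payoff −$6199.9 → loss $6199.9.
Total loss = $3807.3 + $1894.2 + $6199.9 = $11901.4.

$11901.4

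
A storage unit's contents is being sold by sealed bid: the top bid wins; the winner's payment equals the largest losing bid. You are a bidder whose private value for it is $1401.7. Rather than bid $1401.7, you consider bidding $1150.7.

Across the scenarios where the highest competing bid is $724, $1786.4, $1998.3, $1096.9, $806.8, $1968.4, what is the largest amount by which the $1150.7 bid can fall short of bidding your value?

$724: same outcome either way → loss $0.
$1786.4: same outcome either way → loss $0.
$1998.3: same outcome either way → loss $0.
$1096.9: same outcome either way → loss $0.
$806.8: same outcome either way → loss $0.
$1968.4: same outcome either way → loss $0.
Maximum loss: $0.

$0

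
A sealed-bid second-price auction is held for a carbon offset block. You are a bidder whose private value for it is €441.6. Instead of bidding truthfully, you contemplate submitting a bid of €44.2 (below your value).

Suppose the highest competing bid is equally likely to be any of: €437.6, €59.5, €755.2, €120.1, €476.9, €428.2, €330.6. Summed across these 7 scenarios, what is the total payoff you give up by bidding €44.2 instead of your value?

€832

The deviation costs you only when the competing bid falls strictly between €44.2 and €441.6; elsewhere both bids give the same outcome.
€437.6: truthful payoff €4, deviation payoff €0 → loss €4.
€59.5: truthful payoff €382.1, deviation payoff €0 → loss €382.1.
€755.2: outcomes coincide → loss €0.
€120.1: truthful payoff €321.5, deviation payoff €0 → loss €321.5.
€476.9: outcomes coincide → loss €0.
€428.2: truthful payoff €13.4, deviation payoff €0 → loss €13.4.
€330.6: truthful payoff €111, deviation payoff €0 → loss €111.
Total loss = €4 + €382.1 + €321.5 + €13.4 + €111 = €832.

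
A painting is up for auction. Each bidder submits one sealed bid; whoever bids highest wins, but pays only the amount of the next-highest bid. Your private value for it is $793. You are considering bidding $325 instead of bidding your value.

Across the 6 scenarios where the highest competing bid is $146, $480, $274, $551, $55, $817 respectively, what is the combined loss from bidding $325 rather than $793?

$555

The deviation costs you only when the competing bid falls strictly between $325 and $793; elsewhere both bids give the same outcome.
$146: outcomes coincide → loss $0.
$480: truthful payoff $313, deviation payoff $0 → loss $313.
$274: outcomes coincide → loss $0.
$551: truthful payoff $242, deviation payoff $0 → loss $242.
$55: outcomes coincide → loss $0.
$817: outcomes coincide → loss $0.
Total loss = $313 + $242 = $555.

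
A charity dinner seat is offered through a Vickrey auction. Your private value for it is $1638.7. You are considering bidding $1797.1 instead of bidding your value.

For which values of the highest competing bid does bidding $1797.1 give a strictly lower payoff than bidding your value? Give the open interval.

($1638.7, $1797.1)

If the competing bid is below $1638.7, both bids win at the same price — no difference.
If it is above $1797.1, both bids lose — no difference.
If it lies strictly between $1638.7 and $1797.1, bidding your value loses (payoff 0) while bidding $1797.1 wins at a price above your value (payoff negative).
So the deviation strictly hurts on the open interval ($1638.7, $1797.1).
Truthful bidding weakly dominates here: raising your bid can only win items priced above your value, and lowering it can only forfeit items priced below.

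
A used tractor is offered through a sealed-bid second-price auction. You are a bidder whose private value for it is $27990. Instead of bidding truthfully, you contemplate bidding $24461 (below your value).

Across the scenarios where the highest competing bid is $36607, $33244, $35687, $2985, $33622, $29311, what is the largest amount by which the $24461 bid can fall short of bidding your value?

$0

$36607: same outcome either way → loss $0.
$33244: same outcome either way → loss $0.
$35687: same outcome either way → loss $0.
$2985: same outcome either way → loss $0.
$33622: same outcome either way → loss $0.
$29311: same outcome either way → loss $0.
Maximum loss: $0.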